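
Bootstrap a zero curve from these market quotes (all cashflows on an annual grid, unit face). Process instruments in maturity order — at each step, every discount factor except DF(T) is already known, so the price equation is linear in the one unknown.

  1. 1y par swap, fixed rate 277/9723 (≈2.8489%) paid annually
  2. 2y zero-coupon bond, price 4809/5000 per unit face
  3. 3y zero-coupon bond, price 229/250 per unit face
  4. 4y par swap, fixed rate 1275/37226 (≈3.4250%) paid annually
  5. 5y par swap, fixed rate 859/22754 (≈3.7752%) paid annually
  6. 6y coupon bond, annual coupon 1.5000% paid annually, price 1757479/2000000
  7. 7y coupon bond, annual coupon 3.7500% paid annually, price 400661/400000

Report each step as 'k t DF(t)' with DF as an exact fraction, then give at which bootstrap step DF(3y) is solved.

step 1 [1y] swap r/1=277/9723: DF=(1 − 277/9723·(0))/(1+277/9723) = 9723/10000 ≈ 0.972300
step 2 [2y] zero: DF = P = 4809/5000 ≈ 0.961800
step 3 [3y] zero: DF = P = 229/250 ≈ 0.916000
step 4 [4y] swap r/1=1275/37226: DF=(1 − 1275/37226·(0.972300+0.961800+0.916000))/(1+1275/37226) = 349/400 ≈ 0.872500
step 5 [5y] swap r/1=859/22754: DF=(1 − 859/22754·(0.972300+0.961800+0.916000+0.872500))/(1+859/22754) = 4141/5000 ≈ 0.828200
step 6 [6y] bond c/1=3/200: DF=(1757479/2000000 − 3/200·(0.972300+0.961800+0.916000+0.872500+0.828200))/(1+3/200) = 1597/2000 ≈ 0.798500
step 7 [7y] bond c/1=3/80: DF=(400661/400000 − 3/80·(0.972300+0.961800+0.916000+0.872500+0.828200+0.798500))/(1+3/80) = 7721/10000 ≈ 0.772100

1 1 9723/10000
2 2 4809/5000
3 3 229/250
4 4 349/400
5 5 4141/5000
6 6 1597/2000
7 7 7721/10000
DF(3y) is solved at step 3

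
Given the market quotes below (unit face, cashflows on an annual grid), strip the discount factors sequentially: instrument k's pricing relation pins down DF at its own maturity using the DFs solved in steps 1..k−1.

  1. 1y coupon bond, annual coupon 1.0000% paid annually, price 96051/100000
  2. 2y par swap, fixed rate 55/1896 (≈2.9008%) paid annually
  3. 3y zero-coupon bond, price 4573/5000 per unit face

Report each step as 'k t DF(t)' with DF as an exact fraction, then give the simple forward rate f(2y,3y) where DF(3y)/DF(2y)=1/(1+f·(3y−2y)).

step 1 [1y] bond c/1=1/100: DF=(96051/100000 − 1/100·(0))/(1+1/100) = 951/1000 ≈ 0.951000
step 2 [2y] swap r/1=55/1896: DF=(1 − 55/1896·(0.951000))/(1+55/1896) = 189/200 ≈ 0.945000
step 3 [3y] zero: DF = P = 4573/5000 ≈ 0.914600

1 1 951/1000
2 2 189/200
3 3 4573/5000
f(2y,3y) = ((189/200)/(4573/5000) − 1)/(1) = 152/4573 ≈ 3.3239%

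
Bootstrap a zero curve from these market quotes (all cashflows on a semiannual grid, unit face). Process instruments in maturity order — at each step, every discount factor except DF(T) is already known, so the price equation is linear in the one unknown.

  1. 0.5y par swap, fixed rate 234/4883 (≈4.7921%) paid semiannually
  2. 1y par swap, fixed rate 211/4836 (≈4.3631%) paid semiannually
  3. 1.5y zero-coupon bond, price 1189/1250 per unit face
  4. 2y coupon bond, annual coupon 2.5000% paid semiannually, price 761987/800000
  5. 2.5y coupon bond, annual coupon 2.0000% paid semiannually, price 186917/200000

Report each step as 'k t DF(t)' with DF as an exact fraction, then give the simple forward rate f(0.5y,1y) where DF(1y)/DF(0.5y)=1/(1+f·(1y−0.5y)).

step 1 [0.5y] swap r/2=117/4883: DF=(1 − 117/4883·(0))/(1+117/4883) = 4883/5000 ≈ 0.976600
step 2 [1y] swap r/2=211/9672: DF=(1 − 211/9672·(0.976600))/(1+211/9672) = 4789/5000 ≈ 0.957800
step 3 [1.5y] zero: DF = P = 1189/1250 ≈ 0.951200
step 4 [2y] bond c/2=1/80: DF=(761987/800000 − 1/80·(0.976600+0.957800+0.951200))/(1+1/80) = 9051/10000 ≈ 0.905100
step 5 [2.5y] bond c/2=1/100: DF=(186917/200000 − 1/100·(0.976600+0.957800+0.951200+0.905100))/(1+1/100) = 4439/5000 ≈ 0.887800

1 1/2 4883/5000
2 1 4789/5000
3 3/2 1189/1250
4 2 9051/10000
5 5/2 4439/5000
f(0.5y,1y) = ((4883/5000)/(4789/5000) − 1)/(1/2) = 188/4789 ≈ 3.9257%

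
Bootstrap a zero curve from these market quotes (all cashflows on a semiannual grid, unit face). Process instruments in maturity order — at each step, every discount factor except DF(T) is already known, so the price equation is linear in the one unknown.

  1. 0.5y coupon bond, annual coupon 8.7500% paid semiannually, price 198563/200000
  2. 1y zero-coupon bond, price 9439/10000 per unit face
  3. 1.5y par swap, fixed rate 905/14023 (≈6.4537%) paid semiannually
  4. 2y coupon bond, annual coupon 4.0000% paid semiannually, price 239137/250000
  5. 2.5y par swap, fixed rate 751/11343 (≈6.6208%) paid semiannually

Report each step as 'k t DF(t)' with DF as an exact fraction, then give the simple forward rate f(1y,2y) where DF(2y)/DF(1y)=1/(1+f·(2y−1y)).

step 1 [0.5y] bond c/2=7/160: DF=(198563/200000 − 7/160·(0))/(1+7/160) = 1189/1250 ≈ 0.951200
step 2 [1y] zero: DF = P = 9439/10000 ≈ 0.943900
step 3 [1.5y] swap r/2=905/28046: DF=(1 − 905/28046·(0.951200+0.943900))/(1+905/28046) = 1819/2000 ≈ 0.909500
step 4 [2y] bond c/2=1/50: DF=(239137/250000 − 1/50·(0.951200+0.943900+0.909500))/(1+1/50) = 2207/2500 ≈ 0.882800
step 5 [2.5y] swap r/2=751/22686: DF=(1 − 751/22686·(0.951200+0.943900+0.909500+0.882800))/(1+751/22686) = 4249/5000 ≈ 0.849800

1 1/2 1189/1250
2 1 9439/10000
3 3/2 1819/2000
4 2 2207/2500
5 5/2 4249/5000
f(1y,2y) = ((9439/10000)/(2207/2500) − 1)/(1) = 611/8828 ≈ 6.9212%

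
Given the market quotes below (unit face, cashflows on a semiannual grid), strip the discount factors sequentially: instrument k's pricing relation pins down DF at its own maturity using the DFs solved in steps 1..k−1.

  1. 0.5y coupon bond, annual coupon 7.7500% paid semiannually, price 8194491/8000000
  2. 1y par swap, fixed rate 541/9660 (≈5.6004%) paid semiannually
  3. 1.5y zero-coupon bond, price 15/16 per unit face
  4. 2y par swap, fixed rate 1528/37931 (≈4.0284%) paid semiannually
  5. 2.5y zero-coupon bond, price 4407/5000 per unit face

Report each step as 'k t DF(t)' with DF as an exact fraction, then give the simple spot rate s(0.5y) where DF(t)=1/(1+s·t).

1 1/2 9861/10000
2 1 9459/10000
3 3/2 15/16
4 2 2309/2500
5 5/2 4407/5000
s(0.5y) = (1/(9861/10000) − 1)/(1/2) = 278/9861 ≈ 2.8192%

step 1 [0.5y] bond c/2=31/800: DF=(8194491/8000000 − 31/800·(0))/(1+31/800) = 9861/10000 ≈ 0.986100
step 2 [1y] swap r/2=541/19320: DF=(1 − 541/19320·(0.986100))/(1+541/19320) = 9459/10000 ≈ 0.945900
step 3 [1.5y] zero: DF = P = 15/16 ≈ 0.937500
step 4 [2y] swap r/2=764/37931: DF=(1 − 764/37931·(0.986100+0.945900+0.937500))/(1+764/37931) = 2309/2500 ≈ 0.923600
step 5 [2.5y] zero: DF = P = 4407/5000 ≈ 0.881400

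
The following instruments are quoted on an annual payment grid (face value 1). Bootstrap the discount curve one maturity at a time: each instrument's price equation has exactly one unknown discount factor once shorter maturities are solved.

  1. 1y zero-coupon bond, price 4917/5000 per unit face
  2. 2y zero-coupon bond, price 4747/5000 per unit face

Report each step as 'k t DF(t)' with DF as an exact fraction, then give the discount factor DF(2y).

1 1 4917/5000
2 2 4747/5000
DF(2y) = 4747/5000 ≈ 0.949400

step 1 [1y] zero: DF = P = 4917/5000 ≈ 0.983400
step 2 [2y] zero: DF = P = 4747/5000 ≈ 0.949400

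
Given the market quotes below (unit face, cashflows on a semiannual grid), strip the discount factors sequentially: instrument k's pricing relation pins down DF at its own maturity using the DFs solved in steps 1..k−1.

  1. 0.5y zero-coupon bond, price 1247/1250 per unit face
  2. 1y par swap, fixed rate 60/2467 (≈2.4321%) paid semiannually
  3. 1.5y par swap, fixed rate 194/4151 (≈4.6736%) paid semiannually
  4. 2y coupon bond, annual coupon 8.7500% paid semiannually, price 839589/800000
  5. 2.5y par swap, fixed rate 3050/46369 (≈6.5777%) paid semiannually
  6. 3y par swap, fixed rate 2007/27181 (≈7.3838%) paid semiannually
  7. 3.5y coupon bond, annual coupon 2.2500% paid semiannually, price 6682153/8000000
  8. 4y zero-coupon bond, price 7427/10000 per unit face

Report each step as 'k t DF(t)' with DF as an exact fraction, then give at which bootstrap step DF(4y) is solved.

1 1/2 1247/1250
2 1 122/125
3 3/2 9321/10000
4 2 8837/10000
5 5/2 339/400
6 3 7993/10000
7 7/2 1531/2000
8 4 7427/10000
DF(4y) is solved at step 8

step 1 [0.5y] zero: DF = P = 1247/1250 ≈ 0.997600
step 2 [1y] swap r/2=30/2467: DF=(1 − 30/2467·(0.997600))/(1+30/2467) = 122/125 ≈ 0.976000
step 3 [1.5y] swap r/2=97/4151: DF=(1 − 97/4151·(0.997600+0.976000))/(1+97/4151) = 9321/10000 ≈ 0.932100
step 4 [2y] bond c/2=7/160: DF=(839589/800000 − 7/160·(0.997600+0.976000+0.932100))/(1+7/160) = 8837/10000 ≈ 0.883700
step 5 [2.5y] swap r/2=1525/46369: DF=(1 − 1525/46369·(0.997600+0.976000+0.932100+0.883700))/(1+1525/46369) = 339/400 ≈ 0.847500
step 6 [3y] swap r/2=2007/54362: DF=(1 − 2007/54362·(0.997600+0.976000+0.932100+0.883700+0.847500))/(1+2007/54362) = 7993/10000 ≈ 0.799300
step 7 [3.5y] bond c/2=9/800: DF=(6682153/8000000 − 9/800·(0.997600+0.976000+0.932100+0.883700+0.847500+0.799300))/(1+9/800) = 1531/2000 ≈ 0.765500
step 8 [4y] zero: DF = P = 7427/10000 ≈ 0.742700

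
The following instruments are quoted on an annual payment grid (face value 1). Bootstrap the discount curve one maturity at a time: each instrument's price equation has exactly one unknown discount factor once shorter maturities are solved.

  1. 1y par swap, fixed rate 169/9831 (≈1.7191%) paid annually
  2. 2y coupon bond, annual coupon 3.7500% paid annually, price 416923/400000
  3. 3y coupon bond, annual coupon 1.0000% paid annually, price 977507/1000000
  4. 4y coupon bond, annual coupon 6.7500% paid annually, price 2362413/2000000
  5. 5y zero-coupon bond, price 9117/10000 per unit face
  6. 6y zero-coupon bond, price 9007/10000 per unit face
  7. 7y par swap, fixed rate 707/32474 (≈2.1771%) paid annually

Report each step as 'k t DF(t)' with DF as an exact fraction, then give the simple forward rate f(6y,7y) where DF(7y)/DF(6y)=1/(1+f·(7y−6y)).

1 1 9831/10000
2 2 9691/10000
3 3 1897/2000
4 4 9231/10000
5 5 9117/10000
6 6 9007/10000
7 7 4293/5000
f(6y,7y) = ((9007/10000)/(4293/5000) − 1)/(1) = 421/8586 ≈ 4.9033%

step 1 [1y] swap r/1=169/9831: DF=(1 − 169/9831·(0))/(1+169/9831) = 9831/10000 ≈ 0.983100
step 2 [2y] bond c/1=3/80: DF=(416923/400000 − 3/80·(0.983100))/(1+3/80) = 9691/10000 ≈ 0.969100
step 3 [3y] bond c/1=1/100: DF=(977507/1000000 − 1/100·(0.983100+0.969100))/(1+1/100) = 1897/2000 ≈ 0.948500
step 4 [4y] bond c/1=27/400: DF=(2362413/2000000 − 27/400·(0.983100+0.969100+0.948500))/(1+27/400) = 9231/10000 ≈ 0.923100
step 5 [5y] zero: DF = P = 9117/10000 ≈ 0.911700
step 6 [6y] zero: DF = P = 9007/10000 ≈ 0.900700
step 7 [7y] swap r/1=707/32474: DF=(1 − 707/32474·(0.983100+0.969100+0.948500+0.923100+0.911700+0.900700))/(1+707/32474) = 4293/5000 ≈ 0.858600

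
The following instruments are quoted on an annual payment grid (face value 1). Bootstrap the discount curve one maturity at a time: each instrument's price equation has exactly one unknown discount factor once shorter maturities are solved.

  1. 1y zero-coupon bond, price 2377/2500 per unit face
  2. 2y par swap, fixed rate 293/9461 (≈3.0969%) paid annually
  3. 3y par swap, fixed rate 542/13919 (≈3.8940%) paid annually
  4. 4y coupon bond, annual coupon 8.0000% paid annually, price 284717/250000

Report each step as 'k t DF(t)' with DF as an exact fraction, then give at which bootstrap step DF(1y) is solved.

1 1 2377/2500
2 2 4707/5000
3 3 2229/2500
4 4 8483/10000
DF(1y) is solved at step 1

step 1 [1y] zero: DF = P = 2377/2500 ≈ 0.950800
step 2 [2y] swap r/1=293/9461: DF=(1 − 293/9461·(0.950800))/(1+293/9461) = 4707/5000 ≈ 0.941400
step 3 [3y] swap r/1=542/13919: DF=(1 − 542/13919·(0.950800+0.941400))/(1+542/13919) = 2229/2500 ≈ 0.891600
step 4 [4y] bond c/1=2/25: DF=(284717/250000 − 2/25·(0.950800+0.941400+0.891600))/(1+2/25) = 8483/10000 ≈ 0.848300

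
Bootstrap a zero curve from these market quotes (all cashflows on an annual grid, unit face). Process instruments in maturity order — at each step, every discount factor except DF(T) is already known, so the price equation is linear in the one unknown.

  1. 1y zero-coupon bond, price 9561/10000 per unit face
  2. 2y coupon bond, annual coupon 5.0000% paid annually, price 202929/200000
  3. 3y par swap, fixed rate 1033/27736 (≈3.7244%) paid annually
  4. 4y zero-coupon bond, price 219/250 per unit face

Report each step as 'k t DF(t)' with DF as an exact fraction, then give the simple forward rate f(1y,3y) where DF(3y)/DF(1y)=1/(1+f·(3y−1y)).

1 1 9561/10000
2 2 1151/1250
3 3 8967/10000
4 4 219/250
f(1y,3y) = ((9561/10000)/(8967/10000) − 1)/(2) = 99/2989 ≈ 3.3121%

step 1 [1y] zero: DF = P = 9561/10000 ≈ 0.956100
step 2 [2y] bond c/1=1/20: DF=(202929/200000 − 1/20·(0.956100))/(1+1/20) = 1151/1250 ≈ 0.920800
step 3 [3y] swap r/1=1033/27736: DF=(1 − 1033/27736·(0.956100+0.920800))/(1+1033/27736) = 8967/10000 ≈ 0.896700
step 4 [4y] zero: DF = P = 219/250 ≈ 0.876000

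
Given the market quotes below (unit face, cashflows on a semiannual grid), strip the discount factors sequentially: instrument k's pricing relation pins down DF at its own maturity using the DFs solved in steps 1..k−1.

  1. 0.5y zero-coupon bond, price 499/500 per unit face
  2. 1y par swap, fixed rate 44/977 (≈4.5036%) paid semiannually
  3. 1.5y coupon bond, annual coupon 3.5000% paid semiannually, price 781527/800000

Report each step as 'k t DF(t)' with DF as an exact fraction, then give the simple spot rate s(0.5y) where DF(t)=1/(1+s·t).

step 1 [0.5y] zero: DF = P = 499/500 ≈ 0.998000
step 2 [1y] swap r/2=22/977: DF=(1 − 22/977·(0.998000))/(1+22/977) = 239/250 ≈ 0.956000
step 3 [1.5y] bond c/2=7/400: DF=(781527/800000 − 7/400·(0.998000+0.956000))/(1+7/400) = 1853/2000 ≈ 0.926500

1 1/2 499/500
2 1 239/250
3 3/2 1853/2000
s(0.5y) = (1/(499/500) − 1)/(1/2) = 2/499 ≈ 0.4008%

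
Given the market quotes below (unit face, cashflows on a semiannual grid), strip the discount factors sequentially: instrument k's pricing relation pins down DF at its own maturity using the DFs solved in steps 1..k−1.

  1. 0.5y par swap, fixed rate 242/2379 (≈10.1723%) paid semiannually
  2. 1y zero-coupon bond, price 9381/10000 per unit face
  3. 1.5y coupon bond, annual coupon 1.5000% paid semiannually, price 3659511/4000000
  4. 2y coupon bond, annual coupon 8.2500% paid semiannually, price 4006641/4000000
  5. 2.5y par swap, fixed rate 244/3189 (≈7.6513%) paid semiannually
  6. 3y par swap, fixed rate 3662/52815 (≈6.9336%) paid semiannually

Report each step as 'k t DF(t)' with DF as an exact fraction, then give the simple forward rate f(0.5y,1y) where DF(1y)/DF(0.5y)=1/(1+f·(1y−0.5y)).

1 1/2 2379/2500
2 1 9381/10000
3 3/2 447/500
4 2 8517/10000
5 5/2 2073/2500
6 3 8169/10000
f(0.5y,1y) = ((2379/2500)/(9381/10000) − 1)/(1/2) = 90/3127 ≈ 2.8782%

step 1 [0.5y] swap r/2=121/2379: DF=(1 − 121/2379·(0))/(1+121/2379) = 2379/2500 ≈ 0.951600
step 2 [1y] zero: DF = P = 9381/10000 ≈ 0.938100
step 3 [1.5y] bond c/2=3/400: DF=(3659511/4000000 − 3/400·(0.951600+0.938100))/(1+3/400) = 447/500 ≈ 0.894000
step 4 [2y] bond c/2=33/800: DF=(4006641/4000000 − 33/800·(0.951600+0.938100+0.894000))/(1+33/800) = 8517/10000 ≈ 0.851700
step 5 [2.5y] swap r/2=122/3189: DF=(1 − 122/3189·(0.951600+0.938100+0.894000+0.851700))/(1+122/3189) = 2073/2500 ≈ 0.829200
step 6 [3y] swap r/2=1831/52815: DF=(1 − 1831/52815·(0.951600+0.938100+0.894000+0.851700+0.829200))/(1+1831/52815) = 8169/10000 ≈ 0.816900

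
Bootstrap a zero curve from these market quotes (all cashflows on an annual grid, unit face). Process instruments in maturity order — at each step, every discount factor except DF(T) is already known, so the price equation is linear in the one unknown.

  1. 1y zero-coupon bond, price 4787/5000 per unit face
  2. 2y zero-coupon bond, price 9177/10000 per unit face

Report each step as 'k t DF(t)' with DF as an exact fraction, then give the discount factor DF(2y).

1 1 4787/5000
2 2 9177/10000
DF(2y) = 9177/10000 ≈ 0.917700

step 1 [1y] zero: DF = P = 4787/5000 ≈ 0.957400
step 2 [2y] zero: DF = P = 9177/10000 ≈ 0.917700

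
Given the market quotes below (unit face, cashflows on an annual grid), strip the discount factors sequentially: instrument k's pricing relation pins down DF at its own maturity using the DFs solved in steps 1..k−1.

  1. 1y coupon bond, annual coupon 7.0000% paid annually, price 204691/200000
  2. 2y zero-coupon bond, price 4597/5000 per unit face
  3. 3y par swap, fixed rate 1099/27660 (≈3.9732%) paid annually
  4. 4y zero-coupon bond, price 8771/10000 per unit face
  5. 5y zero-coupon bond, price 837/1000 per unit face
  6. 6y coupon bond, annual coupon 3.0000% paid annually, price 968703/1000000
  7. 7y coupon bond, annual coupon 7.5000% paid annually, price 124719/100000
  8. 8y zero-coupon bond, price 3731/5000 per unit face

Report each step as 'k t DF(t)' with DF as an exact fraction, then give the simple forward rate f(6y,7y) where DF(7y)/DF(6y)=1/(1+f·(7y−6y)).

step 1 [1y] bond c/1=7/100: DF=(204691/200000 − 7/100·(0))/(1+7/100) = 1913/2000 ≈ 0.956500
step 2 [2y] zero: DF = P = 4597/5000 ≈ 0.919400
step 3 [3y] swap r/1=1099/27660: DF=(1 − 1099/27660·(0.956500+0.919400))/(1+1099/27660) = 8901/10000 ≈ 0.890100
step 4 [4y] zero: DF = P = 8771/10000 ≈ 0.877100
step 5 [5y] zero: DF = P = 837/1000 ≈ 0.837000
step 6 [6y] bond c/1=3/100: DF=(968703/1000000 − 3/100·(0.956500+0.919400+0.890100+0.877100+0.837000))/(1+3/100) = 81/100 ≈ 0.810000
step 7 [7y] bond c/1=3/40: DF=(124719/100000 − 3/40·(0.956500+0.919400+0.890100+0.877100+0.837000+0.810000))/(1+3/40) = 7911/10000 ≈ 0.791100
step 8 [8y] zero: DF = P = 3731/5000 ≈ 0.746200

1 1 1913/2000
2 2 4597/5000
3 3 8901/10000
4 4 8771/10000
5 5 837/1000
6 6 81/100
7 7 7911/10000
8 8 3731/5000
f(6y,7y) = ((81/100)/(7911/10000) − 1)/(1) = 7/293 ≈ 2.3891%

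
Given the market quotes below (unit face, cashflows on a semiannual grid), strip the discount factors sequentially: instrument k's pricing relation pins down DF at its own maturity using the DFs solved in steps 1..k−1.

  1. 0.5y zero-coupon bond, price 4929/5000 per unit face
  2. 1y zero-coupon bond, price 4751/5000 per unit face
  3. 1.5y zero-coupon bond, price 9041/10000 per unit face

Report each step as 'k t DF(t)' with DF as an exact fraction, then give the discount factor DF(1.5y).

step 1 [0.5y] zero: DF = P = 4929/5000 ≈ 0.985800
step 2 [1y] zero: DF = P = 4751/5000 ≈ 0.950200
step 3 [1.5y] zero: DF = P = 9041/10000 ≈ 0.904100

1 1/2 4929/5000
2 1 4751/5000
3 3/2 9041/10000
DF(1.5y) = 9041/10000 ≈ 0.904100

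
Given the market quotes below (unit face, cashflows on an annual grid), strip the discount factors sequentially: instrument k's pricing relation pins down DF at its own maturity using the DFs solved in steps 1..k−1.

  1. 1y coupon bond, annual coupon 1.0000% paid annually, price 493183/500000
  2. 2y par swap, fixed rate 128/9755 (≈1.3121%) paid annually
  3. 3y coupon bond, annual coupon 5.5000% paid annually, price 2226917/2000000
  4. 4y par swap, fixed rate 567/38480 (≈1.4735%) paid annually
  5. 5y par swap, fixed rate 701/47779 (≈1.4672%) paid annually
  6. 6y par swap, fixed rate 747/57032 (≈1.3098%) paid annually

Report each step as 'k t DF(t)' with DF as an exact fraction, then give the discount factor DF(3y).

1 1 4883/5000
2 2 609/625
3 3 9537/10000
4 4 9433/10000
5 5 9299/10000
6 6 9253/10000
DF(3y) = 9537/10000 ≈ 0.953700

step 1 [1y] bond c/1=1/100: DF=(493183/500000 − 1/100·(0))/(1+1/100) = 4883/5000 ≈ 0.976600
step 2 [2y] swap r/1=128/9755: DF=(1 − 128/9755·(0.976600))/(1+128/9755) = 609/625 ≈ 0.974400
step 3 [3y] bond c/1=11/200: DF=(2226917/2000000 − 11/200·(0.976600+0.974400))/(1+11/200) = 9537/10000 ≈ 0.953700
step 4 [4y] swap r/1=567/38480: DF=(1 − 567/38480·(0.976600+0.974400+0.953700))/(1+567/38480) = 9433/10000 ≈ 0.943300
step 5 [5y] swap r/1=701/47779: DF=(1 − 701/47779·(0.976600+0.974400+0.953700+0.943300))/(1+701/47779) = 9299/10000 ≈ 0.929900
step 6 [6y] swap r/1=747/57032: DF=(1 − 747/57032·(0.976600+0.974400+0.953700+0.943300+0.929900))/(1+747/57032) = 9253/10000 ≈ 0.925300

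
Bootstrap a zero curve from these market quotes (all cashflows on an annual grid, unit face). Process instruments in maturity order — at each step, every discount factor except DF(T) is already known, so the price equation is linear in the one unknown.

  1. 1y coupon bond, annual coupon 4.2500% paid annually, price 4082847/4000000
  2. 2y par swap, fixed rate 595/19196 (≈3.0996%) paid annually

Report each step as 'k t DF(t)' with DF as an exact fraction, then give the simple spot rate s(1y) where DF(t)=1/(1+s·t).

1 1 9791/10000
2 2 1881/2000
s(1y) = (1/(9791/10000) − 1)/(1) = 209/9791 ≈ 2.1346%

step 1 [1y] bond c/1=17/400: DF=(4082847/4000000 − 17/400·(0))/(1+17/400) = 9791/10000 ≈ 0.979100
step 2 [2y] swap r/1=595/19196: DF=(1 − 595/19196·(0.979100))/(1+595/19196) = 1881/2000 ≈ 0.940500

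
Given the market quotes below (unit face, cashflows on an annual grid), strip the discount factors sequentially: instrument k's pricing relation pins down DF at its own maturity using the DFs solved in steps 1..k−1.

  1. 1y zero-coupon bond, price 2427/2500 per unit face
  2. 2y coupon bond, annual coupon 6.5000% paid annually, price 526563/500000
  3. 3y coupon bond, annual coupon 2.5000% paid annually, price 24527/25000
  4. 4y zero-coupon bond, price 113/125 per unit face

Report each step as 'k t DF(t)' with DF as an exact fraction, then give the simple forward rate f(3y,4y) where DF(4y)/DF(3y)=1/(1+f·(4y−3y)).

step 1 [1y] zero: DF = P = 2427/2500 ≈ 0.970800
step 2 [2y] bond c/1=13/200: DF=(526563/500000 − 13/200·(0.970800))/(1+13/200) = 581/625 ≈ 0.929600
step 3 [3y] bond c/1=1/40: DF=(24527/25000 − 1/40·(0.970800+0.929600))/(1+1/40) = 2277/2500 ≈ 0.910800
step 4 [4y] zero: DF = P = 113/125 ≈ 0.904000

1 1 2427/2500
2 2 581/625
3 3 2277/2500
4 4 113/125
f(3y,4y) = ((2277/2500)/(113/125) − 1)/(1) = 17/2260 ≈ 0.7522%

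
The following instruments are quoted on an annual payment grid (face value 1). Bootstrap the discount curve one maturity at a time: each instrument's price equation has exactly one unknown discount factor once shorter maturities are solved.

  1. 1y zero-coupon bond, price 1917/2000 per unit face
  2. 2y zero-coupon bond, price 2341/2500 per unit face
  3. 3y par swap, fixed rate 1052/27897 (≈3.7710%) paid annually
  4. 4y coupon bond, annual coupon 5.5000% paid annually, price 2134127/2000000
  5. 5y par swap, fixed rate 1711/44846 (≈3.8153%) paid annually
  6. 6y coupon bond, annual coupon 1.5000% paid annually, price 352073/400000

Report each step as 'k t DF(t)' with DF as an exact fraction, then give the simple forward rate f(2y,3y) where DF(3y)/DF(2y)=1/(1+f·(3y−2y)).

step 1 [1y] zero: DF = P = 1917/2000 ≈ 0.958500
step 2 [2y] zero: DF = P = 2341/2500 ≈ 0.936400
step 3 [3y] swap r/1=1052/27897: DF=(1 − 1052/27897·(0.958500+0.936400))/(1+1052/27897) = 2237/2500 ≈ 0.894800
step 4 [4y] bond c/1=11/200: DF=(2134127/2000000 − 11/200·(0.958500+0.936400+0.894800))/(1+11/200) = 433/500 ≈ 0.866000
step 5 [5y] swap r/1=1711/44846: DF=(1 − 1711/44846·(0.958500+0.936400+0.894800+0.866000))/(1+1711/44846) = 8289/10000 ≈ 0.828900
step 6 [6y] bond c/1=3/200: DF=(352073/400000 − 3/200·(0.958500+0.936400+0.894800+0.866000+0.828900))/(1+3/200) = 8009/10000 ≈ 0.800900

1 1 1917/2000
2 2 2341/2500
3 3 2237/2500
4 4 433/500
5 5 8289/10000
6 6 8009/10000
f(2y,3y) = ((2341/2500)/(2237/2500) − 1)/(1) = 104/2237 ≈ 4.6491%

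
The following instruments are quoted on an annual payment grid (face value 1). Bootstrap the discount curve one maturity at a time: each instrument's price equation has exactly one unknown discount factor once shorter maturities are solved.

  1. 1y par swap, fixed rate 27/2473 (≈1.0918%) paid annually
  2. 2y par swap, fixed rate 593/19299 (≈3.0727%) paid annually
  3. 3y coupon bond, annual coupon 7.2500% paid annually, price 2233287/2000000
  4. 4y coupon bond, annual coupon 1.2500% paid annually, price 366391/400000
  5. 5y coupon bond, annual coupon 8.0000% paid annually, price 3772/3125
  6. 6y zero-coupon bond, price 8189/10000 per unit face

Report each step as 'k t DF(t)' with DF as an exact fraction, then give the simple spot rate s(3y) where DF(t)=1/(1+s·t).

step 1 [1y] swap r/1=27/2473: DF=(1 − 27/2473·(0))/(1+27/2473) = 2473/2500 ≈ 0.989200
step 2 [2y] swap r/1=593/19299: DF=(1 − 593/19299·(0.989200))/(1+593/19299) = 9407/10000 ≈ 0.940700
step 3 [3y] bond c/1=29/400: DF=(2233287/2000000 − 29/400·(0.989200+0.940700))/(1+29/400) = 9107/10000 ≈ 0.910700
step 4 [4y] bond c/1=1/80: DF=(366391/400000 − 1/80·(0.989200+0.940700+0.910700))/(1+1/80) = 1087/1250 ≈ 0.869600
step 5 [5y] bond c/1=2/25: DF=(3772/3125 − 2/25·(0.989200+0.940700+0.910700+0.869600))/(1+2/25) = 2107/2500 ≈ 0.842800
step 6 [6y] zero: DF = P = 8189/10000 ≈ 0.818900

1 1 2473/2500
2 2 9407/10000
3 3 9107/10000
4 4 1087/1250
5 5 2107/2500
6 6 8189/10000
s(3y) = (1/(9107/10000) − 1)/(3) = 893/27321 ≈ 3.2685%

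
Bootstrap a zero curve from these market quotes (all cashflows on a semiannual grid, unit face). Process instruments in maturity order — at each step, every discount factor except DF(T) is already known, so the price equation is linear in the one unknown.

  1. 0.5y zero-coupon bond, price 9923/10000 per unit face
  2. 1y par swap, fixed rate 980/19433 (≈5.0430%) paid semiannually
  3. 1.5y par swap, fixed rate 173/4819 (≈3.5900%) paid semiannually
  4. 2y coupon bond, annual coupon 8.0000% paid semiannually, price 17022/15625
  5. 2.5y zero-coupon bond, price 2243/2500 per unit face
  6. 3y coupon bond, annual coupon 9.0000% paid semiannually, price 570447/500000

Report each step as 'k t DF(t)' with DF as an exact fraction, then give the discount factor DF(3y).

step 1 [0.5y] zero: DF = P = 9923/10000 ≈ 0.992300
step 2 [1y] swap r/2=490/19433: DF=(1 − 490/19433·(0.992300))/(1+490/19433) = 951/1000 ≈ 0.951000
step 3 [1.5y] swap r/2=173/9638: DF=(1 − 173/9638·(0.992300+0.951000))/(1+173/9638) = 9481/10000 ≈ 0.948100
step 4 [2y] bond c/2=1/25: DF=(17022/15625 − 1/25·(0.992300+0.951000+0.948100))/(1+1/25) = 9363/10000 ≈ 0.936300
step 5 [2.5y] zero: DF = P = 2243/2500 ≈ 0.897200
step 6 [3y] bond c/2=9/200: DF=(570447/500000 − 9/200·(0.992300+0.951000+0.948100+0.936300+0.897200))/(1+9/200) = 8883/10000 ≈ 0.888300

1 1/2 9923/10000
2 1 951/1000
3 3/2 9481/10000
4 2 9363/10000
5 5/2 2243/2500
6 3 8883/10000
DF(3y) = 8883/10000 ≈ 0.888300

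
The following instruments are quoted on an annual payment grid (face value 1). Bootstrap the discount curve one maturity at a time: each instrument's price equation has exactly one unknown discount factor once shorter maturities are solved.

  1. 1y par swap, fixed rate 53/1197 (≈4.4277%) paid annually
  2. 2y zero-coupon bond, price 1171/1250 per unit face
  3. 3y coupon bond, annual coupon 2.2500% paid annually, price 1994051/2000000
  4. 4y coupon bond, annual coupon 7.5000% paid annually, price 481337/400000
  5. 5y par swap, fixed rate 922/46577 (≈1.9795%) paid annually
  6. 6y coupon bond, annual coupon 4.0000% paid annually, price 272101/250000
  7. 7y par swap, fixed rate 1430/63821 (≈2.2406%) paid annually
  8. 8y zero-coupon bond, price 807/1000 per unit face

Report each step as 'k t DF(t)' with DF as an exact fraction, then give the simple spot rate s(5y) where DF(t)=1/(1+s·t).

step 1 [1y] swap r/1=53/1197: DF=(1 − 53/1197·(0))/(1+53/1197) = 1197/1250 ≈ 0.957600
step 2 [2y] zero: DF = P = 1171/1250 ≈ 0.936800
step 3 [3y] bond c/1=9/400: DF=(1994051/2000000 − 9/400·(0.957600+0.936800))/(1+9/400) = 4667/5000 ≈ 0.933400
step 4 [4y] bond c/1=3/40: DF=(481337/400000 − 3/40·(0.957600+0.936800+0.933400))/(1+3/40) = 9221/10000 ≈ 0.922100
step 5 [5y] swap r/1=922/46577: DF=(1 − 922/46577·(0.957600+0.936800+0.933400+0.922100))/(1+922/46577) = 4539/5000 ≈ 0.907800
step 6 [6y] bond c/1=1/25: DF=(272101/250000 − 1/25·(0.957600+0.936800+0.933400+0.922100+0.907800))/(1+1/25) = 4337/5000 ≈ 0.867400
step 7 [7y] swap r/1=1430/63821: DF=(1 − 1430/63821·(0.957600+0.936800+0.933400+0.922100+0.907800+0.867400))/(1+1430/63821) = 857/1000 ≈ 0.857000
step 8 [8y] zero: DF = P = 807/1000 ≈ 0.807000

1 1 1197/1250
2 2 1171/1250
3 3 4667/5000
4 4 9221/10000
5 5 4539/5000
6 6 4337/5000
7 7 857/1000
8 8 807/1000
s(5y) = (1/(4539/5000) − 1)/(5) = 461/22695 ≈ 2.0313%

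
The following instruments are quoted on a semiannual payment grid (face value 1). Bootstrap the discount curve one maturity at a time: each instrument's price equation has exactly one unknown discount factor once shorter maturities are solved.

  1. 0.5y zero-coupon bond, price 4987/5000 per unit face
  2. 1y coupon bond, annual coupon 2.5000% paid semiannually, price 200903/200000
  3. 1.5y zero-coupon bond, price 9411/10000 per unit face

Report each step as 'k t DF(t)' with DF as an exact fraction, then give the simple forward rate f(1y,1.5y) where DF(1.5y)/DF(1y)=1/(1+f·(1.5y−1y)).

step 1 [0.5y] zero: DF = P = 4987/5000 ≈ 0.997400
step 2 [1y] bond c/2=1/80: DF=(200903/200000 − 1/80·(0.997400))/(1+1/80) = 4899/5000 ≈ 0.979800
step 3 [1.5y] zero: DF = P = 9411/10000 ≈ 0.941100

1 1/2 4987/5000
2 1 4899/5000
3 3/2 9411/10000
f(1y,1.5y) = ((4899/5000)/(9411/10000) − 1)/(1/2) = 258/3137 ≈ 8.2244%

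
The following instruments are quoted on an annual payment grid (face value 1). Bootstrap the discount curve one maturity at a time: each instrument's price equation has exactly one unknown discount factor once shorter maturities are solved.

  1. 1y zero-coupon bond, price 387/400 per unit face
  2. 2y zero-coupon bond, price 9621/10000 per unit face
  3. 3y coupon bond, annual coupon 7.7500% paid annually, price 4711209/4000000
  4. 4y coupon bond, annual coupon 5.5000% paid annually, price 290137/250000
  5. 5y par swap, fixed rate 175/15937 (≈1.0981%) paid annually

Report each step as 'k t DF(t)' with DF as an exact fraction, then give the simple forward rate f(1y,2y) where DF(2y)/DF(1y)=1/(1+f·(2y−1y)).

step 1 [1y] zero: DF = P = 387/400 ≈ 0.967500
step 2 [2y] zero: DF = P = 9621/10000 ≈ 0.962100
step 3 [3y] bond c/1=31/400: DF=(4711209/4000000 − 31/400·(0.967500+0.962100))/(1+31/400) = 9543/10000 ≈ 0.954300
step 4 [4y] bond c/1=11/200: DF=(290137/250000 − 11/200·(0.967500+0.962100+0.954300))/(1+11/200) = 9497/10000 ≈ 0.949700
step 5 [5y] swap r/1=175/15937: DF=(1 − 175/15937·(0.967500+0.962100+0.954300+0.949700))/(1+175/15937) = 379/400 ≈ 0.947500

1 1 387/400
2 2 9621/10000
3 3 9543/10000
4 4 9497/10000
5 5 379/400
f(1y,2y) = ((387/400)/(9621/10000) − 1)/(1) = 6/1069 ≈ 0.5613%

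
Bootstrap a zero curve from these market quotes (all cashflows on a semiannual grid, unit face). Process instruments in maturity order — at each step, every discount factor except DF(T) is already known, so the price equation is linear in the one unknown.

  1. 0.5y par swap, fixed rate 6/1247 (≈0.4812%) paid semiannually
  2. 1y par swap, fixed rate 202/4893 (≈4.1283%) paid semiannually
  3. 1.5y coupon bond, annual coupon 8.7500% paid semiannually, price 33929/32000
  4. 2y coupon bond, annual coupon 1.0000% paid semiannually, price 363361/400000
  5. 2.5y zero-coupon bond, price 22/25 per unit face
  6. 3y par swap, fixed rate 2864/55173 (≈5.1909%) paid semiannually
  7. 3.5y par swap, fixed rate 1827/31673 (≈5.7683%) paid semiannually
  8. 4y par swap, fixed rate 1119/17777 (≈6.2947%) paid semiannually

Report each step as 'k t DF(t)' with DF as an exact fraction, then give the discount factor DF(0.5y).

step 1 [0.5y] swap r/2=3/1247: DF=(1 − 3/1247·(0))/(1+3/1247) = 1247/1250 ≈ 0.997600
step 2 [1y] swap r/2=101/4893: DF=(1 − 101/4893·(0.997600))/(1+101/4893) = 2399/2500 ≈ 0.959600
step 3 [1.5y] bond c/2=7/160: DF=(33929/32000 − 7/160·(0.997600+0.959600))/(1+7/160) = 4669/5000 ≈ 0.933800
step 4 [2y] bond c/2=1/200: DF=(363361/400000 − 1/200·(0.997600+0.959600+0.933800))/(1+1/200) = 1779/2000 ≈ 0.889500
step 5 [2.5y] zero: DF = P = 22/25 ≈ 0.880000
step 6 [3y] swap r/2=1432/55173: DF=(1 − 1432/55173·(0.997600+0.959600+0.933800+0.889500+0.880000))/(1+1432/55173) = 1071/1250 ≈ 0.856800
step 7 [3.5y] swap r/2=1827/63346: DF=(1 − 1827/63346·(0.997600+0.959600+0.933800+0.889500+0.880000+0.856800))/(1+1827/63346) = 8173/10000 ≈ 0.817300
step 8 [4y] swap r/2=1119/35554: DF=(1 − 1119/35554·(0.997600+0.959600+0.933800+0.889500+0.880000+0.856800+0.817300))/(1+1119/35554) = 3881/5000 ≈ 0.776200

1 1/2 1247/1250
2 1 2399/2500
3 3/2 4669/5000
4 2 1779/2000
5 5/2 22/25
6 3 1071/1250
7 7/2 8173/10000
8 4 3881/5000
DF(0.5y) = 1247/1250 ≈ 0.997600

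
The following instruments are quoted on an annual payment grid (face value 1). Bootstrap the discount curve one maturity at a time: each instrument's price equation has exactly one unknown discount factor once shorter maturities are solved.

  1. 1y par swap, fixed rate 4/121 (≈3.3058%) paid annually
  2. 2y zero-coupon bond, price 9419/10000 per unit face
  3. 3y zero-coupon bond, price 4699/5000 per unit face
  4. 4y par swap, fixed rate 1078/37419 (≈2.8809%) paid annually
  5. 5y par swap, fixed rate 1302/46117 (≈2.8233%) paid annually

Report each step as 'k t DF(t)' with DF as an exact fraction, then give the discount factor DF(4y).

step 1 [1y] swap r/1=4/121: DF=(1 − 4/121·(0))/(1+4/121) = 121/125 ≈ 0.968000
step 2 [2y] zero: DF = P = 9419/10000 ≈ 0.941900
step 3 [3y] zero: DF = P = 4699/5000 ≈ 0.939800
step 4 [4y] swap r/1=1078/37419: DF=(1 − 1078/37419·(0.968000+0.941900+0.939800))/(1+1078/37419) = 4461/5000 ≈ 0.892200
step 5 [5y] swap r/1=1302/46117: DF=(1 − 1302/46117·(0.968000+0.941900+0.939800+0.892200))/(1+1302/46117) = 4349/5000 ≈ 0.869800

1 1 121/125
2 2 9419/10000
3 3 4699/5000
4 4 4461/5000
5 5 4349/5000
DF(4y) = 4461/5000 ≈ 0.892200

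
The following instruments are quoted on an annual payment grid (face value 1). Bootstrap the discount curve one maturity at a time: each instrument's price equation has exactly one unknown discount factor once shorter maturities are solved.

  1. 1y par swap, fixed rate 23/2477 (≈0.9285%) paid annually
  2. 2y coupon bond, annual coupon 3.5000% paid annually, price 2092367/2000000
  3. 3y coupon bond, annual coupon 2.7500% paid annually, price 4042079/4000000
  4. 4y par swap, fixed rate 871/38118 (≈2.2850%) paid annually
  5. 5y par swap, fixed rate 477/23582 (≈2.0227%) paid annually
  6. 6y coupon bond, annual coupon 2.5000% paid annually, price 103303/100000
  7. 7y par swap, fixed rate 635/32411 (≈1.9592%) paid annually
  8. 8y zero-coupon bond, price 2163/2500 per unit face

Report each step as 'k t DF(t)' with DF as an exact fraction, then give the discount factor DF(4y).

step 1 [1y] swap r/1=23/2477: DF=(1 − 23/2477·(0))/(1+23/2477) = 2477/2500 ≈ 0.990800
step 2 [2y] bond c/1=7/200: DF=(2092367/2000000 − 7/200·(0.990800))/(1+7/200) = 9773/10000 ≈ 0.977300
step 3 [3y] bond c/1=11/400: DF=(4042079/4000000 − 11/400·(0.990800+0.977300))/(1+11/400) = 2327/2500 ≈ 0.930800
step 4 [4y] swap r/1=871/38118: DF=(1 − 871/38118·(0.990800+0.977300+0.930800))/(1+871/38118) = 9129/10000 ≈ 0.912900
step 5 [5y] swap r/1=477/23582: DF=(1 − 477/23582·(0.990800+0.977300+0.930800+0.912900))/(1+477/23582) = 4523/5000 ≈ 0.904600
step 6 [6y] bond c/1=1/40: DF=(103303/100000 − 1/40·(0.990800+0.977300+0.930800+0.912900+0.904600))/(1+1/40) = 558/625 ≈ 0.892800
step 7 [7y] swap r/1=635/32411: DF=(1 − 635/32411·(0.990800+0.977300+0.930800+0.912900+0.904600+0.892800))/(1+635/32411) = 873/1000 ≈ 0.873000
step 8 [8y] zero: DF = P = 2163/2500 ≈ 0.865200

1 1 2477/2500
2 2 9773/10000
3 3 2327/2500
4 4 9129/10000
5 5 4523/5000
6 6 558/625
7 7 873/1000
8 8 2163/2500
DF(4y) = 9129/10000 ≈ 0.912900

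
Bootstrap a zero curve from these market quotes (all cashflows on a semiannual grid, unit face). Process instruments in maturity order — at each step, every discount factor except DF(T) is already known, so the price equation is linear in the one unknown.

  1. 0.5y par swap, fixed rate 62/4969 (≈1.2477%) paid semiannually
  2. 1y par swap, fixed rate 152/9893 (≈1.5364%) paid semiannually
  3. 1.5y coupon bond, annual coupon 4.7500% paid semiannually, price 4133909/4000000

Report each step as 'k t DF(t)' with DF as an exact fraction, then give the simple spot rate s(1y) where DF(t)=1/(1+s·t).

1 1/2 4969/5000
2 1 1231/1250
3 3/2 2409/2500
s(1y) = (1/(1231/1250) − 1)/(1) = 19/1231 ≈ 1.5435%

step 1 [0.5y] swap r/2=31/4969: DF=(1 − 31/4969·(0))/(1+31/4969) = 4969/5000 ≈ 0.993800
step 2 [1y] swap r/2=76/9893: DF=(1 − 76/9893·(0.993800))/(1+76/9893) = 1231/1250 ≈ 0.984800
step 3 [1.5y] bond c/2=19/800: DF=(4133909/4000000 − 19/800·(0.993800+0.984800))/(1+19/800) = 2409/2500 ≈ 0.963600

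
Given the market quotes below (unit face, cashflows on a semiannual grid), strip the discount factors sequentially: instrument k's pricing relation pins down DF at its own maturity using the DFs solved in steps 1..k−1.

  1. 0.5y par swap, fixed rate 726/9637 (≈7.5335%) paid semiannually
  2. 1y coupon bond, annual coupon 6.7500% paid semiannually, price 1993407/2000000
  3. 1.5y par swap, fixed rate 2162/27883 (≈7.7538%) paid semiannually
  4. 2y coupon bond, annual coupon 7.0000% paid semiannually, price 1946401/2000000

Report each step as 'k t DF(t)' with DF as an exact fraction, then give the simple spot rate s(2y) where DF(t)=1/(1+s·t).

step 1 [0.5y] swap r/2=363/9637: DF=(1 − 363/9637·(0))/(1+363/9637) = 9637/10000 ≈ 0.963700
step 2 [1y] bond c/2=27/800: DF=(1993407/2000000 − 27/800·(0.963700))/(1+27/800) = 9327/10000 ≈ 0.932700
step 3 [1.5y] swap r/2=1081/27883: DF=(1 − 1081/27883·(0.963700+0.932700))/(1+1081/27883) = 8919/10000 ≈ 0.891900
step 4 [2y] bond c/2=7/200: DF=(1946401/2000000 − 7/200·(0.963700+0.932700+0.891900))/(1+7/200) = 423/500 ≈ 0.846000

1 1/2 9637/10000
2 1 9327/10000
3 3/2 8919/10000
4 2 423/500
s(2y) = (1/(423/500) − 1)/(2) = 77/846 ≈ 9.1017%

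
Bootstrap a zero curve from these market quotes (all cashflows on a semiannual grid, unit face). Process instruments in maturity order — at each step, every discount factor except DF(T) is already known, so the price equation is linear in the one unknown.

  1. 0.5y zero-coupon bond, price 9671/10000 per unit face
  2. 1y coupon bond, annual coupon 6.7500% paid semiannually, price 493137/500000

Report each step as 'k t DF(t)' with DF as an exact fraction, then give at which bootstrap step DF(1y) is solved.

1 1/2 9671/10000
2 1 369/400
DF(1y) is solved at step 2

step 1 [0.5y] zero: DF = P = 9671/10000 ≈ 0.967100
step 2 [1y] bond c/2=27/800: DF=(493137/500000 − 27/800·(0.967100))/(1+27/800) = 369/400 ≈ 0.922500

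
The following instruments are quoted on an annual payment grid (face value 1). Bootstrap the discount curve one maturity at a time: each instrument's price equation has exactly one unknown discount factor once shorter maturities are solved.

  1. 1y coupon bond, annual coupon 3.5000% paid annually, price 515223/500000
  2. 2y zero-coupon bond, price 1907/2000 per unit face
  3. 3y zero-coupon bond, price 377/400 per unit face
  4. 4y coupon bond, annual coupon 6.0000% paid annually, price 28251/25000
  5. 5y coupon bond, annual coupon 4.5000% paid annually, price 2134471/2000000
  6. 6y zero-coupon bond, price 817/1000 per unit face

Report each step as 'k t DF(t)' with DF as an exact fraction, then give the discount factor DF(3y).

step 1 [1y] bond c/1=7/200: DF=(515223/500000 − 7/200·(0))/(1+7/200) = 2489/2500 ≈ 0.995600
step 2 [2y] zero: DF = P = 1907/2000 ≈ 0.953500
step 3 [3y] zero: DF = P = 377/400 ≈ 0.942500
step 4 [4y] bond c/1=3/50: DF=(28251/25000 − 3/50·(0.995600+0.953500+0.942500))/(1+3/50) = 564/625 ≈ 0.902400
step 5 [5y] bond c/1=9/200: DF=(2134471/2000000 − 9/200·(0.995600+0.953500+0.942500+0.902400))/(1+9/200) = 8579/10000 ≈ 0.857900
step 6 [6y] zero: DF = P = 817/1000 ≈ 0.817000

1 1 2489/2500
2 2 1907/2000
3 3 377/400
4 4 564/625
5 5 8579/10000
6 6 817/1000
DF(3y) = 377/400 ≈ 0.942500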